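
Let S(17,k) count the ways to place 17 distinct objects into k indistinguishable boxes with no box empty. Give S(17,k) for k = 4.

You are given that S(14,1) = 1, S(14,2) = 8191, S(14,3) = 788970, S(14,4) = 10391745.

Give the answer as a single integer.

694337290

@15  (15,2):8191·2+1→16383, (15,3):788970·3+8191→2375101, (15,4):10391745·4+788970→42355950
@16  (16,3):2375101·3+16383→7141686, (16,4):42355950·4+2375101→171798901
@17  (17,4):171798901·4+7141686→694337290
Read S(17,4) = 694337290.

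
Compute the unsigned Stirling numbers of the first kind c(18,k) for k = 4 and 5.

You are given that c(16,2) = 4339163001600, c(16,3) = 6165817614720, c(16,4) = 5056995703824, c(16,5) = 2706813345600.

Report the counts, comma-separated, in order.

1583313975727488, 909299905844112

i=17: T(17,3)=4339163001600+16·6165817614720=102992244837120 | T(17,4)=6165817614720+16·5056995703824=87077748875904 | T(17,5)=5056995703824+16·2706813345600=48366009233424
i=18: T(18,4)=102992244837120+17·87077748875904=1583313975727488 | T(18,5)=87077748875904+17·48366009233424=909299905844112
Read c(18,4) = 1583313975727488, c(18,5) = 909299905844112.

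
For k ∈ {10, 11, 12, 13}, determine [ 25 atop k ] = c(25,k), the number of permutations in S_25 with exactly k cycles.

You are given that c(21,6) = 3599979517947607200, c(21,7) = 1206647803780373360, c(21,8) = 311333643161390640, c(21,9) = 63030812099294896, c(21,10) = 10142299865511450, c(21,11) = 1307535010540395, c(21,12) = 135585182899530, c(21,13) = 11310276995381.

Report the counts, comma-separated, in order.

6508376179668146850000, 1014945527825214637300, 130770928736755873500, 13990945200239106865

r22: T_22,7=21×1206647803780373360+3599979517947607200=28939583397335447760; T_22,8=21×311333643161390640+1206647803780373360=7744654310169576800; T_22,9=21×63030812099294896+311333643161390640=1634980697246583456; T_22,10=21×10142299865511450+63030812099294896=276019109275035346; T_22,11=21×1307535010540395+10142299865511450=37600535086859745; T_22,12=21×135585182899530+1307535010540395=4154823851430525; T_22,13=21×11310276995381+135585182899530=373100999802531
r23: T_23,8=22×7744654310169576800+28939583397335447760=199321978221066137360; T_23,9=22×1634980697246583456+7744654310169576800=43714229649594412832; T_23,10=22×276019109275035346+1634980697246583456=7707401101297361068; T_23,11=22×37600535086859745+276019109275035346=1103230881185949736; T_23,12=22×4154823851430525+37600535086859745=129006659818331295; T_23,13=22×373100999802531+4154823851430525=12363045847086207
r24: T_24,9=23×43714229649594412832+199321978221066137360=1204749260161737632496; T_24,10=23×7707401101297361068+43714229649594412832=220984454979433717396; T_24,11=23×1103230881185949736+7707401101297361068=33081711368574204996; T_24,12=23×129006659818331295+1103230881185949736=4070384057007569521; T_24,13=23×12363045847086207+129006659818331295=413356714301314056
r25: T_25,10=24×220984454979433717396+1204749260161737632496=6508376179668146850000; T_25,11=24×33081711368574204996+220984454979433717396=1014945527825214637300; T_25,12=24×4070384057007569521+33081711368574204996=130770928736755873500; T_25,13=24×413356714301314056+4070384057007569521=13990945200239106865
Read c(25,10) = 6508376179668146850000, c(25,11) = 1014945527825214637300, c(25,12) = 130770928736755873500, c(25,13) = 13990945200239106865.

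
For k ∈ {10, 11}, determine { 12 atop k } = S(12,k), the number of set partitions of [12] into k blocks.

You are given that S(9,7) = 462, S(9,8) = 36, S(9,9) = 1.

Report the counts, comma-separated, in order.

1705, 66

r10: T_10,8=8×36+462=750; T_10,9=9×1+36=45; T_10,10=10×0+1=1
r11: T_11,9=9×45+750=1155; T_11,10=10×1+45=55; T_11,11=11×0+1=1
r12: T_12,10=10×55+1155=1705; T_12,11=11×1+55=66
Read S(12,10) = 1705, S(12,11) = 66.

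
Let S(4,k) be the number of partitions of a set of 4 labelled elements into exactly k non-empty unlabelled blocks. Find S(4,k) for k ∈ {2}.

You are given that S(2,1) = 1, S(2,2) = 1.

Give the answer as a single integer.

@3  (3,1):1·1+0→1, (3,2):1·2+1→3
@4  (4,2):3·2+1→7
Read S(4,2) = 7.

7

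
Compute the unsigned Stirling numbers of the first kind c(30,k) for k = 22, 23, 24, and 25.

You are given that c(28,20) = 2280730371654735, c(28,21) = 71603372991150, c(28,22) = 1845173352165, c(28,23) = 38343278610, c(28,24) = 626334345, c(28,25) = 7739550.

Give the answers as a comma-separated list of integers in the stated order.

7860403394108265, 207912996295875, 4539323721075, 80328850875

[29] T[29,21]:28*71603372991150+2280730371654735=4285624815406935 · T[29,22]:28*1845173352165+71603372991150=123268226851770 · T[29,23]:28*38343278610+1845173352165=2918785153245 · T[29,24]:28*626334345+38343278610=55880640270 · T[29,25]:28*7739550+626334345=843041745
[30] T[30,22]:29*123268226851770+4285624815406935=7860403394108265 · T[30,23]:29*2918785153245+123268226851770=207912996295875 · T[30,24]:29*55880640270+2918785153245=4539323721075 · T[30,25]:29*843041745+55880640270=80328850875
Read c(30,22) = 7860403394108265, c(30,23) = 207912996295875, c(30,24) = 4539323721075, c(30,25) = 80328850875.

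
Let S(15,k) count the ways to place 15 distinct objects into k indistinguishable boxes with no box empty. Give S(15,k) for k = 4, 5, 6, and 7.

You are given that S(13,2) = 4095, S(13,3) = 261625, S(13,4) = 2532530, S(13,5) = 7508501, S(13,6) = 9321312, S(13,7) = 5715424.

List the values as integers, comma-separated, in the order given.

[14] T[14,3]:3*261625+4095=788970 · T[14,4]:4*2532530+261625=10391745 · T[14,5]:5*7508501+2532530=40075035 · T[14,6]:6*9321312+7508501=63436373 · T[14,7]:7*5715424+9321312=49329280
[15] T[15,4]:4*10391745+788970=42355950 · T[15,5]:5*40075035+10391745=210766920 · T[15,6]:6*63436373+40075035=420693273 · T[15,7]:7*49329280+63436373=408741333
Read S(15,4) = 42355950, S(15,5) = 210766920, S(15,6) = 420693273, S(15,7) = 408741333.

42355950, 210766920, 420693273, 408741333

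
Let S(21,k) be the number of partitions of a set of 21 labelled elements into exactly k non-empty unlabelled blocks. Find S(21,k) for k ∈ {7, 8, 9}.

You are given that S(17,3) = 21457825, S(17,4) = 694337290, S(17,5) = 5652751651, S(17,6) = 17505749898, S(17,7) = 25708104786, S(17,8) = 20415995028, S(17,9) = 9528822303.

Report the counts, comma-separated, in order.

@18  (18,4):694337290·4+21457825→2798806985, (18,5):5652751651·5+694337290→28958095545, (18,6):17505749898·6+5652751651→110687251039, (18,7):25708104786·7+17505749898→197462483400, (18,8):20415995028·8+25708104786→189036065010, (18,9):9528822303·9+20415995028→106175395755
@19  (19,5):28958095545·5+2798806985→147589284710, (19,6):110687251039·6+28958095545→693081601779, (19,7):197462483400·7+110687251039→1492924634839, (19,8):189036065010·8+197462483400→1709751003480, (19,9):106175395755·9+189036065010→1144614626805
@20  (20,6):693081601779·6+147589284710→4306078895384, (20,7):1492924634839·7+693081601779→11143554045652, (20,8):1709751003480·8+1492924634839→15170932662679, (20,9):1144614626805·9+1709751003480→12011282644725
@21  (21,7):11143554045652·7+4306078895384→82310957214948, (21,8):15170932662679·8+11143554045652→132511015347084, (21,9):12011282644725·9+15170932662679→123272476465204
Read S(21,7) = 82310957214948, S(21,8) = 132511015347084, S(21,9) = 123272476465204.

82310957214948, 132511015347084, 123272476465204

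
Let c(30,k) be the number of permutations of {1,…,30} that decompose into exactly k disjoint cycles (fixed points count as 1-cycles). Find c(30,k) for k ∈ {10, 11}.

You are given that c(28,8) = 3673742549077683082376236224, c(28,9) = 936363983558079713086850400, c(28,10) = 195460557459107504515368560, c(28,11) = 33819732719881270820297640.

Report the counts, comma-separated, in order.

215760462268683520394805979744, 39539238727270799376544542000

row 29: T[29][9]=28·936363983558079713086850400+3673742549077683082376236224=29891934088703915048808047424  T[29][10]=28·195460557459107504515368560+936363983558079713086850400=6409259592413089839517170080  T[29][11]=28·33819732719881270820297640+195460557459107504515368560=1142413073615783087483702480
row 30: T[30][10]=29·6409259592413089839517170080+29891934088703915048808047424=215760462268683520394805979744  T[30][11]=29·1142413073615783087483702480+6409259592413089839517170080=39539238727270799376544542000
Read c(30,10) = 215760462268683520394805979744, c(30,11) = 39539238727270799376544542000.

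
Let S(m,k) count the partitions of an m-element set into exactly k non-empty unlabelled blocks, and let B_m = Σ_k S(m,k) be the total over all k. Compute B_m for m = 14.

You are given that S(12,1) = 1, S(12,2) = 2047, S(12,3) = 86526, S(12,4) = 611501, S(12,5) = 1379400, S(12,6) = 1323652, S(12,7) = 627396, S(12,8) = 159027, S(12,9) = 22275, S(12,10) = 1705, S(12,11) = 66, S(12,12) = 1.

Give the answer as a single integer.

190899322

row 13: T[13][1]=1·1+0=1  T[13][2]=2·2047+1=4095  T[13][3]=3·86526+2047=261625  T[13][4]=4·611501+86526=2532530  T[13][5]=5·1379400+611501=7508501  T[13][6]=6·1323652+1379400=9321312  T[13][7]=7·627396+1323652=5715424  T[13][8]=8·159027+627396=1899612  T[13][9]=9·22275+159027=359502  T[13][10]=10·1705+22275=39325  T[13][11]=11·66+1705=2431  T[13][12]=12·1+66=78  T[13][13]=13·0+1=1
row 14: T[14][1]=1·1+0=1  T[14][2]=2·4095+1=8191  T[14][3]=3·261625+4095=788970  T[14][4]=4·2532530+261625=10391745  T[14][5]=5·7508501+2532530=40075035  T[14][6]=6·9321312+7508501=63436373  T[14][7]=7·5715424+9321312=49329280  T[14][8]=8·1899612+5715424=20912320  T[14][9]=9·359502+1899612=5135130  T[14][10]=10·39325+359502=752752  T[14][11]=11·2431+39325=66066  T[14][12]=12·78+2431=3367  T[14][13]=13·1+78=91  T[14][14]=14·0+1=1
B_14 = ΣS(14,k) = 1+8191+788970+10391745+40075035+63436373+49329280+20912320+5135130+752752+66066+3367+91+1 = 190899322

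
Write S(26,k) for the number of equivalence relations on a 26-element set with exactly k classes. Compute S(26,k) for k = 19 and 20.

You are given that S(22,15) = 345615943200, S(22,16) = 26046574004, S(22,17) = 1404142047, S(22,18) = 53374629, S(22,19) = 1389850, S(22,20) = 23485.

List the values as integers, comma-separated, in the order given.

r23: T_23,16=16×26046574004+345615943200=762361127264; T_23,17=17×1404142047+26046574004=49916988803; T_23,18=18×53374629+1404142047=2364885369; T_23,19=19×1389850+53374629=79781779; T_23,20=20×23485+1389850=1859550
r24: T_24,17=17×49916988803+762361127264=1610949936915; T_24,18=18×2364885369+49916988803=92484925445; T_24,19=19×79781779+2364885369=3880739170; T_24,20=20×1859550+79781779=116972779
r25: T_25,18=18×92484925445+1610949936915=3275678594925; T_25,19=19×3880739170+92484925445=166218969675; T_25,20=20×116972779+3880739170=6220194750
r26: T_26,19=19×166218969675+3275678594925=6433839018750; T_26,20=20×6220194750+166218969675=290622864675
Read S(26,19) = 6433839018750, S(26,20) = 290622864675.

6433839018750, 290622864675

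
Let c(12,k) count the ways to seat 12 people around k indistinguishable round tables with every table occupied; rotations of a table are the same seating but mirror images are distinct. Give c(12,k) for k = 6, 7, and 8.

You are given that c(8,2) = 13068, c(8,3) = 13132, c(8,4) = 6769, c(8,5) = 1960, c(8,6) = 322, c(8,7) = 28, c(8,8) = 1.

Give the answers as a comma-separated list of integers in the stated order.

[9] T[9,3]:8*13132+13068=118124 · T[9,4]:8*6769+13132=67284 · T[9,5]:8*1960+6769=22449 · T[9,6]:8*322+1960=4536 · T[9,7]:8*28+322=546 · T[9,8]:8*1+28=36
[10] T[10,4]:9*67284+118124=723680 · T[10,5]:9*22449+67284=269325 · T[10,6]:9*4536+22449=63273 · T[10,7]:9*546+4536=9450 · T[10,8]:9*36+546=870
[11] T[11,5]:10*269325+723680=3416930 · T[11,6]:10*63273+269325=902055 · T[11,7]:10*9450+63273=157773 · T[11,8]:10*870+9450=18150
[12] T[12,6]:11*902055+3416930=13339535 · T[12,7]:11*157773+902055=2637558 · T[12,8]:11*18150+157773=357423
Read c(12,6) = 13339535, c(12,7) = 2637558, c(12,8) = 357423.

13339535, 2637558, 357423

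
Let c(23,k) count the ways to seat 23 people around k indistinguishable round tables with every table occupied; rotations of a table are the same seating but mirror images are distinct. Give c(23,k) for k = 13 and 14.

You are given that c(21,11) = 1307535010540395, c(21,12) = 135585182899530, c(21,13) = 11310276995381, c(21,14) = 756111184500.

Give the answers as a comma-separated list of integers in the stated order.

@22  (22,12):135585182899530·21+1307535010540395→4154823851430525, (22,13):11310276995381·21+135585182899530→373100999802531, (22,14):756111184500·21+11310276995381→27188611869881
@23  (23,13):373100999802531·22+4154823851430525→12363045847086207, (23,14):27188611869881·22+373100999802531→971250460939913
Read c(23,13) = 12363045847086207, c(23,14) = 971250460939913.

12363045847086207, 971250460939913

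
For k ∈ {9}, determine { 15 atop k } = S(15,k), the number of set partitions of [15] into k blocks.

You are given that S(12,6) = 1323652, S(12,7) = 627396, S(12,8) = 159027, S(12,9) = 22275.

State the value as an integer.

67128490

r13: T_13,7=7×627396+1323652=5715424; T_13,8=8×159027+627396=1899612; T_13,9=9×22275+159027=359502
r14: T_14,8=8×1899612+5715424=20912320; T_14,9=9×359502+1899612=5135130
r15: T_15,9=9×5135130+20912320=67128490
Read S(15,9) = 67128490.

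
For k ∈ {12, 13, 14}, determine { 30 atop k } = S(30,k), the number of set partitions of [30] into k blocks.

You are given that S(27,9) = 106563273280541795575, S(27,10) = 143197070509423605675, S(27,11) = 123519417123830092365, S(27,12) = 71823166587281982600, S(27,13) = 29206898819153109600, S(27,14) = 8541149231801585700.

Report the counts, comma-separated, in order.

177979707061075333384555, 102442517922081938561415, 42337710060168129525765

[28] T[28,10]:10*143197070509423605675+106563273280541795575=1538533978374777852325 · T[28,11]:11*123519417123830092365+143197070509423605675=1501910658871554621690 · T[28,12]:12*71823166587281982600+123519417123830092365=985397416171213883565 · T[28,13]:13*29206898819153109600+71823166587281982600=451512851236272407400 · T[28,14]:14*8541149231801585700+29206898819153109600=148782988064375309400
[29] T[29,11]:11*1501910658871554621690+1538533978374777852325=18059551225961878690915 · T[29,12]:12*985397416171213883565+1501910658871554621690=13326679652926121224470 · T[29,13]:13*451512851236272407400+985397416171213883565=6855064482242755179765 · T[29,14]:14*148782988064375309400+451512851236272407400=2534474684137526739000
[30] T[30,12]:12*13326679652926121224470+18059551225961878690915=177979707061075333384555 · T[30,13]:13*6855064482242755179765+13326679652926121224470=102442517922081938561415 · T[30,14]:14*2534474684137526739000+6855064482242755179765=42337710060168129525765
Read S(30,12) = 177979707061075333384555, S(30,13) = 102442517922081938561415, S(30,14) = 42337710060168129525765.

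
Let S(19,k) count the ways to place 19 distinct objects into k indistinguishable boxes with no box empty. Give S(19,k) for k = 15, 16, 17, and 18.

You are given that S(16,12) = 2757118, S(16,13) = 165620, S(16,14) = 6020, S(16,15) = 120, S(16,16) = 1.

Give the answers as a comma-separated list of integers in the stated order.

13916778, 527136, 12597, 171

r17: T_17,13=13×165620+2757118=4910178; T_17,14=14×6020+165620=249900; T_17,15=15×120+6020=7820; T_17,16=16×1+120=136; T_17,17=17×0+1=1
r18: T_18,14=14×249900+4910178=8408778; T_18,15=15×7820+249900=367200; T_18,16=16×136+7820=9996; T_18,17=17×1+136=153; T_18,18=18×0+1=1
r19: T_19,15=15×367200+8408778=13916778; T_19,16=16×9996+367200=527136; T_19,17=17×153+9996=12597; T_19,18=18×1+153=171
Read S(19,15) = 13916778, S(19,16) = 527136, S(19,17) = 12597, S(19,18) = 171.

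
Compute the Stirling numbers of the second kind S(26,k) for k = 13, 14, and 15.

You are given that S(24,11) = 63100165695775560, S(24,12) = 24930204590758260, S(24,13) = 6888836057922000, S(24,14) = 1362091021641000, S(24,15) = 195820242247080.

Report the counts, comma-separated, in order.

@25  (25,12):24930204590758260·12+63100165695775560→362262620784874680, (25,13):6888836057922000·13+24930204590758260→114485073343744260, (25,14):1362091021641000·14+6888836057922000→25958110360896000, (25,15):195820242247080·15+1362091021641000→4299394655347200
@26  (26,13):114485073343744260·13+362262620784874680→1850568574253550060, (26,14):25958110360896000·14+114485073343744260→477898618396288260, (26,15):4299394655347200·15+25958110360896000→90449030191104000
Read S(26,13) = 1850568574253550060, S(26,14) = 477898618396288260, S(26,15) = 90449030191104000.

1850568574253550060, 477898618396288260, 90449030191104000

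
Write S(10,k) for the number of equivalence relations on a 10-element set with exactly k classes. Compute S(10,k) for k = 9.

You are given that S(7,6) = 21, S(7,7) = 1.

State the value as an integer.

@8  (8,7):1·7+21→28, (8,8):0·8+1→1
@9  (9,8):1·8+28→36, (9,9):0·9+1→1
@10  (10,9):1·9+36→45
Read S(10,9) = 45.

45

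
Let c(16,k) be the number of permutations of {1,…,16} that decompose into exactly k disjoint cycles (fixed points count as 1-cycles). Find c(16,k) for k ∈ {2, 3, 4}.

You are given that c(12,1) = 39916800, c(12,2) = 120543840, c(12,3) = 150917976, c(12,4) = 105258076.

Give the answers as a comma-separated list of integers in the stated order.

i=13: T(13,1)=0+12·39916800=479001600 | T(13,2)=39916800+12·120543840=1486442880 | T(13,3)=120543840+12·150917976=1931559552 | T(13,4)=150917976+12·105258076=1414014888
i=14: T(14,1)=0+13·479001600=6227020800 | T(14,2)=479001600+13·1486442880=19802759040 | T(14,3)=1486442880+13·1931559552=26596717056 | T(14,4)=1931559552+13·1414014888=20313753096
i=15: T(15,1)=0+14·6227020800=87178291200 | T(15,2)=6227020800+14·19802759040=283465647360 | T(15,3)=19802759040+14·26596717056=392156797824 | T(15,4)=26596717056+14·20313753096=310989260400
i=16: T(16,2)=87178291200+15·283465647360=4339163001600 | T(16,3)=283465647360+15·392156797824=6165817614720 | T(16,4)=392156797824+15·310989260400=5056995703824
Read c(16,2) = 4339163001600, c(16,3) = 6165817614720, c(16,4) = 5056995703824.

4339163001600, 6165817614720, 5056995703824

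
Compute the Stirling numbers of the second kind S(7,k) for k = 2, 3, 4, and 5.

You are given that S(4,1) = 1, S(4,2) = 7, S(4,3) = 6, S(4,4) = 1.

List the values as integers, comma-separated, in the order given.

63, 301, 350, 140

@5  (5,1):1·1+0→1, (5,2):7·2+1→15, (5,3):6·3+7→25, (5,4):1·4+6→10, (5,5):0·5+1→1
@6  (6,1):1·1+0→1, (6,2):15·2+1→31, (6,3):25·3+15→90, (6,4):10·4+25→65, (6,5):1·5+10→15
@7  (7,2):31·2+1→63, (7,3):90·3+31→301, (7,4):65·4+90→350, (7,5):15·5+65→140
Read S(7,2) = 63, S(7,3) = 301, S(7,4) = 350, S(7,5) = 140.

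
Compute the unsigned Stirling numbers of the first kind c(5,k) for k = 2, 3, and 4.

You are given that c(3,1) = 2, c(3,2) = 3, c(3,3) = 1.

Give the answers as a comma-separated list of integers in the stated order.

[4] T[4,1]:3*2+0=6 · T[4,2]:3*3+2=11 · T[4,3]:3*1+3=6 · T[4,4]:3*0+1=1
[5] T[5,2]:4*11+6=50 · T[5,3]:4*6+11=35 · T[5,4]:4*1+6=10
Read c(5,2) = 50, c(5,3) = 35, c(5,4) = 10.

50, 35, 10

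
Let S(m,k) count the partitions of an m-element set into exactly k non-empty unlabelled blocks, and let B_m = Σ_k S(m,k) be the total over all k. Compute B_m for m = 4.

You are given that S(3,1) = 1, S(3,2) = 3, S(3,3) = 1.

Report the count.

15

@4  (4,1):1·1+0→1, (4,2):3·2+1→7, (4,3):1·3+3→6, (4,4):0·4+1→1
B_4 = ΣS(4,k) = 1+7+6+1 = 15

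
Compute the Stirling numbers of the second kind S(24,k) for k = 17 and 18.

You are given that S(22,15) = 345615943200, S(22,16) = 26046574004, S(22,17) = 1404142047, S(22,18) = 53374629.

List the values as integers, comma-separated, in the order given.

1610949936915, 92484925445

r23: T_23,16=16×26046574004+345615943200=762361127264; T_23,17=17×1404142047+26046574004=49916988803; T_23,18=18×53374629+1404142047=2364885369
r24: T_24,17=17×49916988803+762361127264=1610949936915; T_24,18=18×2364885369+49916988803=92484925445
Read S(24,17) = 1610949936915, S(24,18) = 92484925445.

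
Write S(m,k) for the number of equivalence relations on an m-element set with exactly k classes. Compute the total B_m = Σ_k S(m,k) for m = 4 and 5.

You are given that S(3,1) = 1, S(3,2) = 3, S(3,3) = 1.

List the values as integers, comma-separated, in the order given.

15, 52

r4: T_4,1=1×1+0=1; T_4,2=2×3+1=7; T_4,3=3×1+3=6; T_4,4=4×0+1=1
r5: T_5,1=1×1+0=1; T_5,2=2×7+1=15; T_5,3=3×6+7=25; T_5,4=4×1+6=10; T_5,5=5×0+1=1
B_4 = ΣS(4,k) = 1+7+6+1 = 15
B_5 = ΣS(5,k) = 1+15+25+10+1 = 52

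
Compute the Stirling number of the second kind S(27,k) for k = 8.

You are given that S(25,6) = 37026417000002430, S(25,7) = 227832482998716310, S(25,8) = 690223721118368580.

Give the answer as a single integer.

@26  (26,7):227832482998716310·7+37026417000002430→1631853797991016600, (26,8):690223721118368580·8+227832482998716310→5749622251945664950
@27  (27,8):5749622251945664950·8+1631853797991016600→47628831813556336200
Read S(27,8) = 47628831813556336200.

47628831813556336200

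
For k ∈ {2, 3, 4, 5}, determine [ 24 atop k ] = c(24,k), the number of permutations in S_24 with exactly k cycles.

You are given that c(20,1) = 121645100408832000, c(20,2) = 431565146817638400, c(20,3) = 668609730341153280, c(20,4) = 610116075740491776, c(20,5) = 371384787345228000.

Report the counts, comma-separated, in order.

96538966652493066240000, 159539850276066860544000, 157375898285941510732800, 105005310755917452984576

[21] T[21,1]:20*121645100408832000+0=2432902008176640000 · T[21,2]:20*431565146817638400+121645100408832000=8752948036761600000 · T[21,3]:20*668609730341153280+431565146817638400=13803759753640704000 · T[21,4]:20*610116075740491776+668609730341153280=12870931245150988800 · T[21,5]:20*371384787345228000+610116075740491776=8037811822645051776
[22] T[22,1]:21*2432902008176640000+0=51090942171709440000 · T[22,2]:21*8752948036761600000+2432902008176640000=186244810780170240000 · T[22,3]:21*13803759753640704000+8752948036761600000=298631902863216384000 · T[22,4]:21*12870931245150988800+13803759753640704000=284093315901811468800 · T[22,5]:21*8037811822645051776+12870931245150988800=181664979520697076096
[23] T[23,1]:22*51090942171709440000+0=1124000727777607680000 · T[23,2]:22*186244810780170240000+51090942171709440000=4148476779335454720000 · T[23,3]:22*298631902863216384000+186244810780170240000=6756146673770930688000 · T[23,4]:22*284093315901811468800+298631902863216384000=6548684852703068697600 · T[23,5]:22*181664979520697076096+284093315901811468800=4280722865357147142912
[24] T[24,2]:23*4148476779335454720000+1124000727777607680000=96538966652493066240000 · T[24,3]:23*6756146673770930688000+4148476779335454720000=159539850276066860544000 · T[24,4]:23*6548684852703068697600+6756146673770930688000=157375898285941510732800 · T[24,5]:23*4280722865357147142912+6548684852703068697600=105005310755917452984576
Read c(24,2) = 96538966652493066240000, c(24,3) = 159539850276066860544000, c(24,4) = 157375898285941510732800, c(24,5) = 105005310755917452984576.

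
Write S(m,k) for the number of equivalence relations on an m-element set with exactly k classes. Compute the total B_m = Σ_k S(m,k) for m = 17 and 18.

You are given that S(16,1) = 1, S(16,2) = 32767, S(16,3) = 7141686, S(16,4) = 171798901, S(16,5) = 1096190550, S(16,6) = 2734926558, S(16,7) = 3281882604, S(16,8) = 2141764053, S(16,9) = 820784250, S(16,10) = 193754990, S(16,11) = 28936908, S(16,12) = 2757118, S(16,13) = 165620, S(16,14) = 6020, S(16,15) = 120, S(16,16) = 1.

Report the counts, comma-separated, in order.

82864869804, 682076806159

row 17: T[17][1]=1·1+0=1  T[17][2]=2·32767+1=65535  T[17][3]=3·7141686+32767=21457825  T[17][4]=4·171798901+7141686=694337290  T[17][5]=5·1096190550+171798901=5652751651  T[17][6]=6·2734926558+1096190550=17505749898  T[17][7]=7·3281882604+2734926558=25708104786  T[17][8]=8·2141764053+3281882604=20415995028  T[17][9]=9·820784250+2141764053=9528822303  T[17][10]=10·193754990+820784250=2758334150  T[17][11]=11·28936908+193754990=512060978  T[17][12]=12·2757118+28936908=62022324  T[17][13]=13·165620+2757118=4910178  T[17][14]=14·6020+165620=249900  T[17][15]=15·120+6020=7820  T[17][16]=16·1+120=136  T[17][17]=17·0+1=1
row 18: T[18][1]=1·1+0=1  T[18][2]=2·65535+1=131071  T[18][3]=3·21457825+65535=64439010  T[18][4]=4·694337290+21457825=2798806985  T[18][5]=5·5652751651+694337290=28958095545  T[18][6]=6·17505749898+5652751651=110687251039  T[18][7]=7·25708104786+17505749898=197462483400  T[18][8]=8·20415995028+25708104786=189036065010  T[18][9]=9·9528822303+20415995028=106175395755  T[18][10]=10·2758334150+9528822303=37112163803  T[18][11]=11·512060978+2758334150=8391004908  T[18][12]=12·62022324+512060978=1256328866  T[18][13]=13·4910178+62022324=125854638  T[18][14]=14·249900+4910178=8408778  T[18][15]=15·7820+249900=367200  T[18][16]=16·136+7820=9996  T[18][17]=17·1+136=153  T[18][18]=18·0+1=1
B_17 = ΣS(17,k) = 1+65535+21457825+694337290+5652751651+17505749898+25708104786+20415995028+9528822303+2758334150+512060978+62022324+4910178+249900+7820+136+1 = 82864869804
B_18 = ΣS(18,k) = 1+131071+64439010+2798806985+28958095545+110687251039+197462483400+189036065010+106175395755+37112163803+8391004908+1256328866+125854638+8408778+367200+9996+153+1 = 682076806159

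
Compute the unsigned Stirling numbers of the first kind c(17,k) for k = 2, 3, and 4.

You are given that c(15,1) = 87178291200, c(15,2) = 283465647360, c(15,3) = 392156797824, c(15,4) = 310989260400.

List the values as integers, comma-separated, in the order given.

70734282393600, 102992244837120, 87077748875904

[16] T[16,1]:15*87178291200+0=1307674368000 · T[16,2]:15*283465647360+87178291200=4339163001600 · T[16,3]:15*392156797824+283465647360=6165817614720 · T[16,4]:15*310989260400+392156797824=5056995703824
[17] T[17,2]:16*4339163001600+1307674368000=70734282393600 · T[17,3]:16*6165817614720+4339163001600=102992244837120 · T[17,4]:16*5056995703824+6165817614720=87077748875904
Read c(17,2) = 70734282393600, c(17,3) = 102992244837120, c(17,4) = 87077748875904.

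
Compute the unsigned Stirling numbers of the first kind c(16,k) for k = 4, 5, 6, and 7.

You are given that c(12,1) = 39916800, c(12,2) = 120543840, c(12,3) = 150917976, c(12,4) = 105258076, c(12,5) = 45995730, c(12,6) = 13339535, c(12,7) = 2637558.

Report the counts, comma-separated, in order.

5056995703824, 2706813345600, 1009672107080, 272803210680

row 13: T[13][1]=12·39916800+0=479001600  T[13][2]=12·120543840+39916800=1486442880  T[13][3]=12·150917976+120543840=1931559552  T[13][4]=12·105258076+150917976=1414014888  T[13][5]=12·45995730+105258076=657206836  T[13][6]=12·13339535+45995730=206070150  T[13][7]=12·2637558+13339535=44990231
row 14: T[14][2]=13·1486442880+479001600=19802759040  T[14][3]=13·1931559552+1486442880=26596717056  T[14][4]=13·1414014888+1931559552=20313753096  T[14][5]=13·657206836+1414014888=9957703756  T[14][6]=13·206070150+657206836=3336118786  T[14][7]=13·44990231+206070150=790943153
row 15: T[15][3]=14·26596717056+19802759040=392156797824  T[15][4]=14·20313753096+26596717056=310989260400  T[15][5]=14·9957703756+20313753096=159721605680  T[15][6]=14·3336118786+9957703756=56663366760  T[15][7]=14·790943153+3336118786=14409322928
row 16: T[16][4]=15·310989260400+392156797824=5056995703824  T[16][5]=15·159721605680+310989260400=2706813345600  T[16][6]=15·56663366760+159721605680=1009672107080  T[16][7]=15·14409322928+56663366760=272803210680
Read c(16,4) = 5056995703824, c(16,5) = 2706813345600, c(16,6) = 1009672107080, c(16,7) = 272803210680.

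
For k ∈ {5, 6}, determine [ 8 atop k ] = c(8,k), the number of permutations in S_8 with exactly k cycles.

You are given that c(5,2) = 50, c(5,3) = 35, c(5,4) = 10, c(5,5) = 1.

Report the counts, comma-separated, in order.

@6  (6,3):35·5+50→225, (6,4):10·5+35→85, (6,5):1·5+10→15, (6,6):0·5+1→1
@7  (7,4):85·6+225→735, (7,5):15·6+85→175, (7,6):1·6+15→21
@8  (8,5):175·7+735→1960, (8,6):21·7+175→322
Read c(8,5) = 1960, c(8,6) = 322.

1960, 322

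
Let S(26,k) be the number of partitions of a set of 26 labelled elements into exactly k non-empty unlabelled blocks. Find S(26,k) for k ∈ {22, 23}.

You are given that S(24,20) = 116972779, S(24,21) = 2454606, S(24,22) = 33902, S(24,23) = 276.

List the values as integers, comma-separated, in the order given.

row 25: T[25][21]=21·2454606+116972779=168519505  T[25][22]=22·33902+2454606=3200450  T[25][23]=23·276+33902=40250
row 26: T[26][22]=22·3200450+168519505=238929405  T[26][23]=23·40250+3200450=4126200
Read S(26,22) = 238929405, S(26,23) = 4126200.

238929405, 4126200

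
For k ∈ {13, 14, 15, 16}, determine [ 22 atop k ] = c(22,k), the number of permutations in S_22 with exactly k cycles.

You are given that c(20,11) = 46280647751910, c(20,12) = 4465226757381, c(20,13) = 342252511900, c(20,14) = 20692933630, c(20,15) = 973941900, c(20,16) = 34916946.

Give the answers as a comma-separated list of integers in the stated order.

i=21: T(21,12)=46280647751910+20·4465226757381=135585182899530 | T(21,13)=4465226757381+20·342252511900=11310276995381 | T(21,14)=342252511900+20·20692933630=756111184500 | T(21,15)=20692933630+20·973941900=40171771630 | T(21,16)=973941900+20·34916946=1672280820
i=22: T(22,13)=135585182899530+21·11310276995381=373100999802531 | T(22,14)=11310276995381+21·756111184500=27188611869881 | T(22,15)=756111184500+21·40171771630=1599718388730 | T(22,16)=40171771630+21·1672280820=75289668850
Read c(22,13) = 373100999802531, c(22,14) = 27188611869881, c(22,15) = 1599718388730, c(22,16) = 75289668850.

373100999802531, 27188611869881, 1599718388730, 75289668850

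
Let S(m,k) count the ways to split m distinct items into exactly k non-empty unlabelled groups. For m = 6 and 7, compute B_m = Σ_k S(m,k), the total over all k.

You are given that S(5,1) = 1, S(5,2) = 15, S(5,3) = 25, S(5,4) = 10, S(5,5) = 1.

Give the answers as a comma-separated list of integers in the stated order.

@6  (6,1):1·1+0→1, (6,2):15·2+1→31, (6,3):25·3+15→90, (6,4):10·4+25→65, (6,5):1·5+10→15, (6,6):0·6+1→1
@7  (7,1):1·1+0→1, (7,2):31·2+1→63, (7,3):90·3+31→301, (7,4):65·4+90→350, (7,5):15·5+65→140, (7,6):1·6+15→21, (7,7):0·7+1→1
B_6 = ΣS(6,k) = 1+31+90+65+15+1 = 203
B_7 = ΣS(7,k) = 1+63+301+350+140+21+1 = 877

203, 877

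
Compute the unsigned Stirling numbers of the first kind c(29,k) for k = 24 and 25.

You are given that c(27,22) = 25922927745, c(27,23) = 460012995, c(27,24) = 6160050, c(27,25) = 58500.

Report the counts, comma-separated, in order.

row 28: T[28][23]=27·460012995+25922927745=38343278610  T[28][24]=27·6160050+460012995=626334345  T[28][25]=27·58500+6160050=7739550
row 29: T[29][24]=28·626334345+38343278610=55880640270  T[29][25]=28·7739550+626334345=843041745
Read c(29,24) = 55880640270, c(29,25) = 843041745.

55880640270, 843041745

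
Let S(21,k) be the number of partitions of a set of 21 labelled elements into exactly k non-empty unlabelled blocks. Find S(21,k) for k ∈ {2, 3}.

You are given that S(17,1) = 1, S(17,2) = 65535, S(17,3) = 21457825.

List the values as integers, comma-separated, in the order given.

1048575, 1742343625

row 18: T[18][1]=1·1+0=1  T[18][2]=2·65535+1=131071  T[18][3]=3·21457825+65535=64439010
row 19: T[19][1]=1·1+0=1  T[19][2]=2·131071+1=262143  T[19][3]=3·64439010+131071=193448101
row 20: T[20][1]=1·1+0=1  T[20][2]=2·262143+1=524287  T[20][3]=3·193448101+262143=580606446
row 21: T[21][2]=2·524287+1=1048575  T[21][3]=3·580606446+524287=1742343625
Read S(21,2) = 1048575, S(21,3) = 1742343625.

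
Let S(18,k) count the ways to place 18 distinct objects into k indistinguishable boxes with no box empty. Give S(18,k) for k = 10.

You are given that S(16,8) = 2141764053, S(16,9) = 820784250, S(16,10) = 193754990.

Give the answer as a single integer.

37112163803

[17] T[17,9]:9*820784250+2141764053=9528822303 · T[17,10]:10*193754990+820784250=2758334150
[18] T[18,10]:10*2758334150+9528822303=37112163803
Read S(18,10) = 37112163803.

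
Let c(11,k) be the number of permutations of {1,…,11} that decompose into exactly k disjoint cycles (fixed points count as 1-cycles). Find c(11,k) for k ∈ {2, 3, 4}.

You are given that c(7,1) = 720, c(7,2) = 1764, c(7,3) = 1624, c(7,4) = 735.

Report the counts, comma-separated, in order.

10628640, 12753576, 8409500

@8  (8,1):720·7+0→5040, (8,2):1764·7+720→13068, (8,3):1624·7+1764→13132, (8,4):735·7+1624→6769
@9  (9,1):5040·8+0→40320, (9,2):13068·8+5040→109584, (9,3):13132·8+13068→118124, (9,4):6769·8+13132→67284
@10  (10,1):40320·9+0→362880, (10,2):109584·9+40320→1026576, (10,3):118124·9+109584→1172700, (10,4):67284·9+118124→723680
@11  (11,2):1026576·10+362880→10628640, (11,3):1172700·10+1026576→12753576, (11,4):723680·10+1172700→8409500
Read c(11,2) = 10628640, c(11,3) = 12753576, c(11,4) = 8409500.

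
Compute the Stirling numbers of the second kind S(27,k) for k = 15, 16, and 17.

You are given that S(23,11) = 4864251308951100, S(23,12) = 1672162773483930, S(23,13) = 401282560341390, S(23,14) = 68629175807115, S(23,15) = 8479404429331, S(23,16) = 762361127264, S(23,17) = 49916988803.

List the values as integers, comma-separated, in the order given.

@24  (24,12):1672162773483930·12+4864251308951100→24930204590758260, (24,13):401282560341390·13+1672162773483930→6888836057922000, (24,14):68629175807115·14+401282560341390→1362091021641000, (24,15):8479404429331·15+68629175807115→195820242247080, (24,16):762361127264·16+8479404429331→20677182465555, (24,17):49916988803·17+762361127264→1610949936915
@25  (25,13):6888836057922000·13+24930204590758260→114485073343744260, (25,14):1362091021641000·14+6888836057922000→25958110360896000, (25,15):195820242247080·15+1362091021641000→4299394655347200, (25,16):20677182465555·16+195820242247080→526655161695960, (25,17):1610949936915·17+20677182465555→48063331393110
@26  (26,14):25958110360896000·14+114485073343744260→477898618396288260, (26,15):4299394655347200·15+25958110360896000→90449030191104000, (26,16):526655161695960·16+4299394655347200→12725877242482560, (26,17):48063331393110·17+526655161695960→1343731795378830
@27  (27,15):90449030191104000·15+477898618396288260→1834634071262848260, (27,16):12725877242482560·16+90449030191104000→294063066070824960, (27,17):1343731795378830·17+12725877242482560→35569317763922670
Read S(27,15) = 1834634071262848260, S(27,16) = 294063066070824960, S(27,17) = 35569317763922670.

1834634071262848260, 294063066070824960, 35569317763922670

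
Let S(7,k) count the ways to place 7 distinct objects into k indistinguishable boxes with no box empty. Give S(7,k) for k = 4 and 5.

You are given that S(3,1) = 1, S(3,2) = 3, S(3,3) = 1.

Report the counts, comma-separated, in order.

row 4: T[4][1]=1·1+0=1  T[4][2]=2·3+1=7  T[4][3]=3·1+3=6  T[4][4]=4·0+1=1
row 5: T[5][2]=2·7+1=15  T[5][3]=3·6+7=25  T[5][4]=4·1+6=10  T[5][5]=5·0+1=1
row 6: T[6][3]=3·25+15=90  T[6][4]=4·10+25=65  T[6][5]=5·1+10=15
row 7: T[7][4]=4·65+90=350  T[7][5]=5·15+65=140
Read S(7,4) = 350, S(7,5) = 140.

350, 140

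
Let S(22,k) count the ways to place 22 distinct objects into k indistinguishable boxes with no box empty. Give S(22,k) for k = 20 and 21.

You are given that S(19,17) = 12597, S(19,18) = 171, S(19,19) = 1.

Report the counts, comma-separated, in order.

23485, 231

[20] T[20,18]:18*171+12597=15675 · T[20,19]:19*1+171=190 · T[20,20]:20*0+1=1
[21] T[21,19]:19*190+15675=19285 · T[21,20]:20*1+190=210 · T[21,21]:21*0+1=1
[22] T[22,20]:20*210+19285=23485 · T[22,21]:21*1+210=231
Read S(22,20) = 23485, S(22,21) = 231.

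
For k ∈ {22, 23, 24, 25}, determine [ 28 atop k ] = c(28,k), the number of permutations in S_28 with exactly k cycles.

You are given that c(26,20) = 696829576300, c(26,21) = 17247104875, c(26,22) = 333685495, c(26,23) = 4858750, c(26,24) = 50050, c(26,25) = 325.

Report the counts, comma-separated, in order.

1845173352165, 38343278610, 626334345, 7739550

@27  (27,21):17247104875·26+696829576300→1145254303050, (27,22):333685495·26+17247104875→25922927745, (27,23):4858750·26+333685495→460012995, (27,24):50050·26+4858750→6160050, (27,25):325·26+50050→58500
@28  (28,22):25922927745·27+1145254303050→1845173352165, (28,23):460012995·27+25922927745→38343278610, (28,24):6160050·27+460012995→626334345, (28,25):58500·27+6160050→7739550
Read c(28,22) = 1845173352165, c(28,23) = 38343278610, c(28,24) = 626334345, c(28,25) = 7739550.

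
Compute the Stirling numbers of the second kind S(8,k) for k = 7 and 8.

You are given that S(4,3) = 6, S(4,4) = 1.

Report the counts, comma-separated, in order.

28, 1

row 5: T[5][4]=4·1+6=10  T[5][5]=5·0+1=1
row 6: T[6][5]=5·1+10=15  T[6][6]=6·0+1=1
row 7: T[7][6]=6·1+15=21  T[7][7]=7·0+1=1
row 8: T[8][7]=7·1+21=28  T[8][8]=8·0+1=1
Read S(8,7) = 28, S(8,8) = 1.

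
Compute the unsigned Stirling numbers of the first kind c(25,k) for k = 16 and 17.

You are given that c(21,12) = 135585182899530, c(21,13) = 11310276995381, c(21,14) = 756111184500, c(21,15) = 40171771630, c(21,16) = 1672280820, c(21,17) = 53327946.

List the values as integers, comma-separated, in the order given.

i=22: T(22,13)=135585182899530+21·11310276995381=373100999802531 | T(22,14)=11310276995381+21·756111184500=27188611869881 | T(22,15)=756111184500+21·40171771630=1599718388730 | T(22,16)=40171771630+21·1672280820=75289668850 | T(22,17)=1672280820+21·53327946=2792167686
i=23: T(23,14)=373100999802531+22·27188611869881=971250460939913 | T(23,15)=27188611869881+22·1599718388730=62382416421941 | T(23,16)=1599718388730+22·75289668850=3256091103430 | T(23,17)=75289668850+22·2792167686=136717357942
i=24: T(24,15)=971250460939913+23·62382416421941=2406046038644556 | T(24,16)=62382416421941+23·3256091103430=137272511800831 | T(24,17)=3256091103430+23·136717357942=6400590336096
i=25: T(25,16)=2406046038644556+24·137272511800831=5700586321864500 | T(25,17)=137272511800831+24·6400590336096=290886679867135
Read c(25,16) = 5700586321864500, c(25,17) = 290886679867135.

5700586321864500, 290886679867135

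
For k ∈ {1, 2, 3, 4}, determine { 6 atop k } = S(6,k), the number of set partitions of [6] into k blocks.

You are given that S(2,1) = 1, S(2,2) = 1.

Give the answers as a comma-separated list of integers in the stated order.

1, 31, 90, 65

row 3: T[3][1]=1·1+0=1  T[3][2]=2·1+1=3  T[3][3]=3·0+1=1
row 4: T[4][1]=1·1+0=1  T[4][2]=2·3+1=7  T[4][3]=3·1+3=6  T[4][4]=4·0+1=1
row 5: T[5][1]=1·1+0=1  T[5][2]=2·7+1=15  T[5][3]=3·6+7=25  T[5][4]=4·1+6=10
row 6: T[6][1]=1·1+0=1  T[6][2]=2·15+1=31  T[6][3]=3·25+15=90  T[6][4]=4·10+25=65
Read S(6,1) = 1, S(6,2) = 31, S(6,3) = 90, S(6,4) = 65.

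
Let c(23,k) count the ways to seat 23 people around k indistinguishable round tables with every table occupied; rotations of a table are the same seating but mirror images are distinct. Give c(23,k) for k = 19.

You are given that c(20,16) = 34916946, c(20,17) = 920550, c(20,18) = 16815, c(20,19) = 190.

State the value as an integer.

i=21: T(21,17)=34916946+20·920550=53327946 | T(21,18)=920550+20·16815=1256850 | T(21,19)=16815+20·190=20615
i=22: T(22,18)=53327946+21·1256850=79721796 | T(22,19)=1256850+21·20615=1689765
i=23: T(23,19)=79721796+22·1689765=116896626
Read c(23,19) = 116896626.

116896626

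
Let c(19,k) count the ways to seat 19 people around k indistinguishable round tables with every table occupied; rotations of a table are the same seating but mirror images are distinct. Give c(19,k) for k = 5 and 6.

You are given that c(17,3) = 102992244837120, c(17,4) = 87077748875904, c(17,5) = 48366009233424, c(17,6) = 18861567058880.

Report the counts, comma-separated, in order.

17950712280921504, 7551527592063024

r18: T_18,4=17×87077748875904+102992244837120=1583313975727488; T_18,5=17×48366009233424+87077748875904=909299905844112; T_18,6=17×18861567058880+48366009233424=369012649234384
r19: T_19,5=18×909299905844112+1583313975727488=17950712280921504; T_19,6=18×369012649234384+909299905844112=7551527592063024
Read c(19,5) = 17950712280921504, c(19,6) = 7551527592063024.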